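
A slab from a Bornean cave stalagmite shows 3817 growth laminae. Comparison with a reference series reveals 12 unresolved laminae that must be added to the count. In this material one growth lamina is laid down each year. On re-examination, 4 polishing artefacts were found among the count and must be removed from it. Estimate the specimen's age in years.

3825 years

After corrections the count is 3817 − 4 + 12 = 3825 growth laminae.
With a one-to-one growth lamina periodicity this is 3825 years.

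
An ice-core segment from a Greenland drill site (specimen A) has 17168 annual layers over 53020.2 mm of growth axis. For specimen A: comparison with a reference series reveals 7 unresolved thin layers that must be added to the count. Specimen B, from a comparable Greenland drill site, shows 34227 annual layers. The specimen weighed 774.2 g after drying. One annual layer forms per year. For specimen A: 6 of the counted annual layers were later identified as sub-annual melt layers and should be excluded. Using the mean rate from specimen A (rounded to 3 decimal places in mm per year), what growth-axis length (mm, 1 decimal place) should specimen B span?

Specimen A: correcting the raw count gives 17168 − 6 + 7 = 17169 true annual layers.
A: 53020.2 mm over 17169 years gives 53020.2 / 17169 ≈ 3.088 mm/year.
For B, 3.088 mm/year × 34227 years = 105693.0 mm.

105693.0 mm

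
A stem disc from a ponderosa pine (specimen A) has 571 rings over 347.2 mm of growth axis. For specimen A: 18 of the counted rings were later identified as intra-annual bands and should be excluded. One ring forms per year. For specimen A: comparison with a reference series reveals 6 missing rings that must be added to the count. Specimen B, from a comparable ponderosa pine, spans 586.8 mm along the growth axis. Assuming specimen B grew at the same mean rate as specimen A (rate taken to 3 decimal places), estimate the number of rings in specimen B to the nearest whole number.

Specimen A: correcting the raw count gives 571 − 18 + 6 = 559 true rings.
A: 347.2 mm over 559 years gives 347.2 / 559 ≈ 0.621 mm per year.
For B, 586.8 / 0.621 = 944.93 years ≈ 945 rings.

945 rings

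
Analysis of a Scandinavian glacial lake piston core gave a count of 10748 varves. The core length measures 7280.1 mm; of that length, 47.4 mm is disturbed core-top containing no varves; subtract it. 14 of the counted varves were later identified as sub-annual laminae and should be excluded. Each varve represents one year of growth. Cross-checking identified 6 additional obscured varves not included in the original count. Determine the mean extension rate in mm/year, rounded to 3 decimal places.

0.673 mm/year

Adjusted count: 10748 − 14 + 6 = 10740 varves.
Net length = 7280.1 − 47.4 = 7232.7 mm.
7232.7 mm over 10740 years gives 7232.7 / 10740 ≈ 0.673 mm/year.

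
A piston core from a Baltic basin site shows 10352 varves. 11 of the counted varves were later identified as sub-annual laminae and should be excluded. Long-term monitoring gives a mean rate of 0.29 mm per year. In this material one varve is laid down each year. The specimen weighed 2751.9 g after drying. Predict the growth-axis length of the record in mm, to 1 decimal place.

After corrections the count is 10352 − 11 = 10341 varves.
10341 years at 0.29 mm/year gives 0.29 × 10341 = 2998.9 mm.

2998.9 mm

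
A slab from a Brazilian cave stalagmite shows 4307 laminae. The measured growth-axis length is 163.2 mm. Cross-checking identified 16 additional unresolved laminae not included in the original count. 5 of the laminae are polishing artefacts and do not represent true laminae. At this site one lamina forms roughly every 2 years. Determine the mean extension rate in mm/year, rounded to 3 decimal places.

0.019 mm/year

Adjusted count: 4307 − 5 + 16 = 4318 laminae.
At 2 years per lamina, 4318 × 2 = 8636 years.
163.2 mm over 8636 years gives 163.2 / 8636 ≈ 0.019 mm/year.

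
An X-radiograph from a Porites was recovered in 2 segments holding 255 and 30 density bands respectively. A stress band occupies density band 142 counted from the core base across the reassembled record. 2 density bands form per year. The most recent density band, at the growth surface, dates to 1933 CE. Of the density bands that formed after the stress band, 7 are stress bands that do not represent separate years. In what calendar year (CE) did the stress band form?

Total density bands = 255 + 30 = 285.
The stress band sits at density band 142 from the core base, so 285 − 142 = 143 density bands formed after it.
143 − 7 false = 136 true density bands after the stress band.
With 2 density bands per year, 136 / 2 = 68 years.
The density band at the growth surface is 1933 CE, so the stress band dates to 1933 − 68 = 1865 CE.

1865 CE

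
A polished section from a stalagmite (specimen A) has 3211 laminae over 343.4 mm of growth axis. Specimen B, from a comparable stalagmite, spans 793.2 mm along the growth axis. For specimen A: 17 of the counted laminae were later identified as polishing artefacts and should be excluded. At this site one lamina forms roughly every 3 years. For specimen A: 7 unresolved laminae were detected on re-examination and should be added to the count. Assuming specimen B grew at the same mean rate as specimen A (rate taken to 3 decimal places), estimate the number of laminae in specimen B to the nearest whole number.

7344 laminae

Specimen A: correcting the raw count gives 3211 − 17 + 7 = 3201 true laminae.
Specimen A: multiplying by 3 years per lamina: 3201 × 3 = 9603 years.
A: 343.4 mm over 9603 years gives 343.4 / 9603 ≈ 0.036 mm/yr.
Specimen B: 793.2 mm / 0.036 mm per year = 22033.33 years; at 3 years per lamina that is 22033.33 / 3 ≈ 7344 laminae.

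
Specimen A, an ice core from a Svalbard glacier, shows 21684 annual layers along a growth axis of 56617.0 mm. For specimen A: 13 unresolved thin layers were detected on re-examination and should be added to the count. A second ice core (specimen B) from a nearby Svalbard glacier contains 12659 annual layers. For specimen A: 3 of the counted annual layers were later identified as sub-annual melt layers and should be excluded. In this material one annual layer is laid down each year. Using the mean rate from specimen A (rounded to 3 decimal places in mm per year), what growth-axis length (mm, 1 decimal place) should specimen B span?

Specimen A: adjusted count: 21684 − 3 + 13 = 21694 annual layers.
A: Mean rate = 56617.0 mm / 21694 years ≈ 2.610 mm/year.
Length of B = 2.610 × 12659 = 33040.0 mm.

33040.0 mm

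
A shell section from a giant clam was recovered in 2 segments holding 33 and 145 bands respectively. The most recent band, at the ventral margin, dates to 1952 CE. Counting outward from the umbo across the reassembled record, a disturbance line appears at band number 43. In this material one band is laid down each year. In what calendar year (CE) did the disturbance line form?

Total bands = 33 + 145 = 178.
Between band 43 and the ventral margin there are 178 − 43 = 135 bands.
1952 − 135 = 1817 CE.

1817 CE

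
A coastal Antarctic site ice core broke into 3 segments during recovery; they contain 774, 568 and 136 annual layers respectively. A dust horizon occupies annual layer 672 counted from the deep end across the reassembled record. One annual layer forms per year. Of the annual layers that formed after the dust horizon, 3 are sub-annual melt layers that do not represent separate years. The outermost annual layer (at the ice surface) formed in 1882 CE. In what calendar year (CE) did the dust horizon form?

1079 CE

Total annual layers = 774 + 568 + 136 = 1478.
1478 − 672 = 806 annual layers lie beyond the dust horizon toward the ice surface.
806 − 3 false = 803 true annual layers after the dust horizon.
Counting back 803 years from 1882 CE places the dust horizon in 1882 − 803 = 1079 CE.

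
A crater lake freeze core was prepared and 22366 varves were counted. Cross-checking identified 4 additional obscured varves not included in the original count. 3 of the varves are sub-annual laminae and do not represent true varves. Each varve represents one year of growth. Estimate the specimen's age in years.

22367 years

True varve count = 22366 − 3 + 4 = 22367.
With a one-to-one varve periodicity this is 22367 years.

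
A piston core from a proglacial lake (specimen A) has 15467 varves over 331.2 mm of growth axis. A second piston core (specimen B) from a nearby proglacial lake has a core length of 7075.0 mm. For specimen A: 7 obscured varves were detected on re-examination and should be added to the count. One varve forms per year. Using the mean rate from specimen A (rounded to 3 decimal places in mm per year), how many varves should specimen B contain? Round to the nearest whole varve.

336905 varves

Specimen A: adjusted count: 15467 + 7 = 15474 varves.
A: Mean rate = 331.2 mm / 15474 years ≈ 0.021 mm/year.
B spans 7075.0 / 0.021 = 336904.76 years ≈ 336905 varves.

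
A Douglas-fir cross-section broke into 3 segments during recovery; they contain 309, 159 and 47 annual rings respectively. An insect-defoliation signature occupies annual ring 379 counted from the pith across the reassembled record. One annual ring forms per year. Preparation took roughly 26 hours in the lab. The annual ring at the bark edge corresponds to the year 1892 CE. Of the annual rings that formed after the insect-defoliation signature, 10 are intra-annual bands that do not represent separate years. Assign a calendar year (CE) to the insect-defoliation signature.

Total annual rings = 309 + 159 + 47 = 515.
515 − 379 = 136 annual rings lie beyond the insect-defoliation signature toward the bark edge.
Removing the 10 false annual rings leaves 136 − 10 = 126 true annual rings beyond the insect-defoliation signature.
Counting back 126 years from 1892 CE places the insect-defoliation signature in 1892 − 126 = 1766 CE.

1766 CE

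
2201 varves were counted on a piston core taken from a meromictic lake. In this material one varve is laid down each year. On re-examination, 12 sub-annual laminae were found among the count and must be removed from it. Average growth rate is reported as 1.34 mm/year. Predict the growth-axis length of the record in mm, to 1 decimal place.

Adjusted count: 2201 − 12 = 2189 varves.
Predicted length = 1.34 mm/year × 2189 years = 2933.3 mm.

2933.3 mm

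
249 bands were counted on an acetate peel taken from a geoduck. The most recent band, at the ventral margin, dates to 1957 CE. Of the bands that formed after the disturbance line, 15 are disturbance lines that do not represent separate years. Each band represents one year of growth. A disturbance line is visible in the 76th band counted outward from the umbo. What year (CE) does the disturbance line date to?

Between band 76 and the ventral margin there are 249 − 76 = 173 bands.
173 − 15 false = 158 true bands after the disturbance line.
The band at the ventral margin is 1957 CE, so the disturbance line dates to 1957 − 158 = 1799 CE.

1799 CE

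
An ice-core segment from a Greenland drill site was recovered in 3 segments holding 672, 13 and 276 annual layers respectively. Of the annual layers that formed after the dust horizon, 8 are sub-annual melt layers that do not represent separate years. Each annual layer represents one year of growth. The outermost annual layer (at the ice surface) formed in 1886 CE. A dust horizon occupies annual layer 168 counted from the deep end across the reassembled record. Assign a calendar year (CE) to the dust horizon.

1101 CE

Total annual layers = 672 + 13 + 276 = 961.
Between annual layer 168 and the ice surface there are 961 − 168 = 793 annual layers.
Removing the 8 false annual layers leaves 793 − 8 = 785 true annual layers beyond the dust horizon.
The annual layer at the ice surface is 1886 CE, so the dust horizon dates to 1886 − 785 = 1101 CE.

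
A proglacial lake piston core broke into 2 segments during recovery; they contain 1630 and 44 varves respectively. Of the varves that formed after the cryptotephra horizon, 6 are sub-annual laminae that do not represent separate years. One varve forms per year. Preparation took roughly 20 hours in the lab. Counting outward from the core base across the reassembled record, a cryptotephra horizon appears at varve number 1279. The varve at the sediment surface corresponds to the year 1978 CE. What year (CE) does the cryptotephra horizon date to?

1589 CE

Total varves = 1630 + 44 = 1674.
The cryptotephra horizon sits at varve 1279 from the core base, so 1674 − 1279 = 395 varves formed after it.
Removing the 6 false varves leaves 395 − 6 = 389 true varves beyond the cryptotephra horizon.
1978 − 389 = 1589 CE.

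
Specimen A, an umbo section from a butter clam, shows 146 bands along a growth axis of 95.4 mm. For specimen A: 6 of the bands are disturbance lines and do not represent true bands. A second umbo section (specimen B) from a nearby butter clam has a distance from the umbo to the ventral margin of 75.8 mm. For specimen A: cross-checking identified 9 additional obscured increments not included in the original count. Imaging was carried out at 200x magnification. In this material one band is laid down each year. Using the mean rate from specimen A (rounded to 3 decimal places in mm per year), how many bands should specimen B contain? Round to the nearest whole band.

118 bands

Specimen A: correcting the raw count gives 146 − 6 + 9 = 149 true bands.
A: 95.4 mm over 149 years gives 95.4 / 149 ≈ 0.640 mm/year.
B spans 75.8 / 0.640 = 118.44 years ≈ 118 bands.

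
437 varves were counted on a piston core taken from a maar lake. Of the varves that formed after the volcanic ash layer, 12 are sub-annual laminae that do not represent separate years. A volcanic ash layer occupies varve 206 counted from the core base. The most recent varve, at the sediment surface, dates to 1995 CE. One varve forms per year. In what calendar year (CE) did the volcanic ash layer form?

1776 CE

437 − 206 = 231 varves lie beyond the volcanic ash layer toward the sediment surface.
Removing the 12 false varves leaves 231 − 12 = 219 true varves beyond the volcanic ash layer.
1995 − 219 = 1776 CE.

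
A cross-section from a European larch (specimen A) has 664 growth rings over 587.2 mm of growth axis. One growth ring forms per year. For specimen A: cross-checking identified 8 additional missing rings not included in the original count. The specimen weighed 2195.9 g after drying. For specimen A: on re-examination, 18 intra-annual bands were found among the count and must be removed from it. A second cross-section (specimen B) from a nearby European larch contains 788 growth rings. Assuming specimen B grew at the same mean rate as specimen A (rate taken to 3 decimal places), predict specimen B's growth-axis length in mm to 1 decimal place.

707.6 mm

Specimen A: adjusted count: 664 − 18 + 8 = 654 growth rings.
A: 587.2 mm over 654 years gives 587.2 / 654 ≈ 0.898 mm per year.
Length of B = 0.898 × 788 = 707.6 mm.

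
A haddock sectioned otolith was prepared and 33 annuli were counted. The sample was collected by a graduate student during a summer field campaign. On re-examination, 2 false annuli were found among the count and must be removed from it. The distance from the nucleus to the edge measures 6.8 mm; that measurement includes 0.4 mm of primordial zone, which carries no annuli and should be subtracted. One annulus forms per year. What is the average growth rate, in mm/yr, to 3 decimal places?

0.206 mm/yr

Adjusted count: 33 − 2 = 31 annuli.
Net length = 6.8 − 0.4 = 6.4 mm.
6.4 mm over 31 years gives 6.4 / 31 ≈ 0.206 mm/yr.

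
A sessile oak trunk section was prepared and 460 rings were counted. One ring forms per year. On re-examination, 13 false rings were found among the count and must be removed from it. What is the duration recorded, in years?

447 years

Correcting the raw count gives 460 − 13 = 447 true rings.
With a one-to-one ring periodicity this is 447 years.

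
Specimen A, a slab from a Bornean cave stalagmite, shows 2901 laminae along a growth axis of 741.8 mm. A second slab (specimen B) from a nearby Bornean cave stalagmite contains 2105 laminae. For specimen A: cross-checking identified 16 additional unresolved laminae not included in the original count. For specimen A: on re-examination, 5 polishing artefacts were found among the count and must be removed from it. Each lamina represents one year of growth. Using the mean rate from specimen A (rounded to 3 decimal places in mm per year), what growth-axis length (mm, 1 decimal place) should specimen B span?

536.8 mm

Specimen A: adjusted count: 2901 − 5 + 16 = 2912 laminae.
A: Extension rate ≈ 741.8 / 2912 = 0.255 mm per year.
For B, 0.255 mm/year × 2105 years = 536.8 mm.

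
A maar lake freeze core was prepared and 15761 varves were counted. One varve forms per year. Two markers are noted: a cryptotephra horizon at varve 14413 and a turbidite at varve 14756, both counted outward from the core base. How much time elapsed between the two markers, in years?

343 years

Separation: 14756 − 14413 = 343 varves.
One varve per year makes the interval 343 years.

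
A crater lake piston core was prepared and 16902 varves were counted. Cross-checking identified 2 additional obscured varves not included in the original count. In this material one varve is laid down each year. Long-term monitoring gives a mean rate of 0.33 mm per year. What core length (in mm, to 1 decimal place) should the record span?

Correcting the raw count gives 16902 + 2 = 16904 true varves.
Length ≈ 0.33 × 16904 = 5578.3 mm.

5578.3 mm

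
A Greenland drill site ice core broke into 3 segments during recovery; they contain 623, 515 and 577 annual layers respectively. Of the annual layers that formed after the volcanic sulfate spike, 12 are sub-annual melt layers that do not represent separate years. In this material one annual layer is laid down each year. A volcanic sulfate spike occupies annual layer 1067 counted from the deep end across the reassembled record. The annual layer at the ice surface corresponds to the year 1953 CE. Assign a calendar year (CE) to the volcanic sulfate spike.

Total annual layers = 623 + 515 + 577 = 1715.
The volcanic sulfate spike sits at annual layer 1067 from the deep end, so 1715 − 1067 = 648 annual layers formed after it.
Excluding 12 false annual layers: 648 − 12 = 636.
The annual layer at the ice surface is 1953 CE, so the volcanic sulfate spike dates to 1953 − 636 = 1317 CE.

1317 CE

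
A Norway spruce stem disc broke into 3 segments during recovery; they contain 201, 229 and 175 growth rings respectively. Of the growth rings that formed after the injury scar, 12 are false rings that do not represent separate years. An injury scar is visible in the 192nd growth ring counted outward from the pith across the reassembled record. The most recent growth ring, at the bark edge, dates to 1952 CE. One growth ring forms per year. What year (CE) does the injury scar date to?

1551 CE

Total growth rings = 201 + 229 + 175 = 605.
Between growth ring 192 and the bark edge there are 605 − 192 = 413 growth rings.
Excluding 12 false growth rings: 413 − 12 = 401.
Counting back 401 years from 1952 CE places the injury scar in 1952 − 401 = 1551 CE.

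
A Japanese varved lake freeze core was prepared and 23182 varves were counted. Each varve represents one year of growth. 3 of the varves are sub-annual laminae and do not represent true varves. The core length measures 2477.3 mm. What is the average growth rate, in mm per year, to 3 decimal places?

0.107 mm per year

True varve count = 23182 − 3 = 23179.
Extension rate ≈ 2477.3 / 23179 = 0.107 mm per year.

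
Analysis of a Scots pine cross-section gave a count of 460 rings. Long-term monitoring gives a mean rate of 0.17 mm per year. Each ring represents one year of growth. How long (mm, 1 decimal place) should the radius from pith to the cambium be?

78.2 mm

The record spans 460 years at 0.17 mm per year.
Length ≈ 0.17 × 460 = 78.2 mm.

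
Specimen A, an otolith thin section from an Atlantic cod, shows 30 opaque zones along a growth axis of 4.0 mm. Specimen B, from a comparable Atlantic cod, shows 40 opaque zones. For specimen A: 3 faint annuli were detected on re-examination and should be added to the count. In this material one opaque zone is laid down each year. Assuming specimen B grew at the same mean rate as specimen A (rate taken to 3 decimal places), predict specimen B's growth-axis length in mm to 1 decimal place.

4.8 mm

Specimen A: after corrections the count is 30 + 3 = 33 opaque zones.
A: Mean rate = 4.0 mm / 33 years ≈ 0.121 mm/year.
Length of B = 0.121 × 40 = 4.8 mm.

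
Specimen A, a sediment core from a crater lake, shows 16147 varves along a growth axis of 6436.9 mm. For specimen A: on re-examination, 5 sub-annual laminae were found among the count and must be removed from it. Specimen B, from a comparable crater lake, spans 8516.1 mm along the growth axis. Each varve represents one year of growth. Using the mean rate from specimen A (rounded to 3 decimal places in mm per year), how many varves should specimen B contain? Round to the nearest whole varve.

Specimen A: true varve count = 16147 − 5 = 16142.
A: 6436.9 mm over 16142 years gives 6436.9 / 16142 ≈ 0.399 mm/year.
B spans 8516.1 / 0.399 = 21343.61 years ≈ 21344 varves.

21344 varves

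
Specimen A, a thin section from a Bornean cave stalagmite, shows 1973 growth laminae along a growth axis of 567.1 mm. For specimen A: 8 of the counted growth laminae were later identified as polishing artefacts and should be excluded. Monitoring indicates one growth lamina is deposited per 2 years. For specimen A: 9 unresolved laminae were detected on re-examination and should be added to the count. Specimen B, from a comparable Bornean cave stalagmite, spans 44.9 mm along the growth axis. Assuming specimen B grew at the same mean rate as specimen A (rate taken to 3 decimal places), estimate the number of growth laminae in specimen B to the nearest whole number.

156 growth laminae

Specimen A: correcting the raw count gives 1973 − 8 + 9 = 1974 true growth laminae.
Specimen A: at 2 years per growth lamina, 1974 × 2 = 3948 years.
A: 567.1 mm over 3948 years gives 567.1 / 3948 ≈ 0.144 mm/yr.
Specimen B: 44.9 mm / 0.144 mm per year = 311.81 years; at 2 years per growth lamina that is 311.81 / 2 ≈ 156 growth laminae.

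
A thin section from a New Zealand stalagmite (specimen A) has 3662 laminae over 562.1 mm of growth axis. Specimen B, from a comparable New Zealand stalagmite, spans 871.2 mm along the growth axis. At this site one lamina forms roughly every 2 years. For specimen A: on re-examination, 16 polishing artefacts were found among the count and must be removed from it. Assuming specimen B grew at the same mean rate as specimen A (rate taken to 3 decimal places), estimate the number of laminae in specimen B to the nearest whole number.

Specimen A: adjusted count: 3662 − 16 = 3646 laminae.
Specimen A: 3646 laminae at 2 years each span 3646 × 2 = 7292 years.
A: 562.1 mm over 7292 years gives 562.1 / 7292 ≈ 0.077 mm/year.
B spans 871.2 / 0.077 = 11314.29 years; at 2 years per lamina that is 11314.29 / 2 ≈ 5657 laminae.

5657 laminae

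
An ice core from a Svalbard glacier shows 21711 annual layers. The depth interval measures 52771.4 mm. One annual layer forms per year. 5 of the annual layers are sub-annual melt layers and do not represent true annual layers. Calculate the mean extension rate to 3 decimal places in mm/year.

After corrections the count is 21711 − 5 = 21706 annual layers.
Mean rate = 52771.4 mm / 21706 years ≈ 2.431 mm/year.

2.431 mm/year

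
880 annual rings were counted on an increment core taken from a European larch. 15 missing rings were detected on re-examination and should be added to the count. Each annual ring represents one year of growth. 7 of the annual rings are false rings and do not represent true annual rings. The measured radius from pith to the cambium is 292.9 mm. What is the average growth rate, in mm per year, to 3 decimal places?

0.330 mm per year

After corrections the count is 880 − 7 + 15 = 888 annual rings.
Extension rate ≈ 292.9 / 888 = 0.330 mm per year.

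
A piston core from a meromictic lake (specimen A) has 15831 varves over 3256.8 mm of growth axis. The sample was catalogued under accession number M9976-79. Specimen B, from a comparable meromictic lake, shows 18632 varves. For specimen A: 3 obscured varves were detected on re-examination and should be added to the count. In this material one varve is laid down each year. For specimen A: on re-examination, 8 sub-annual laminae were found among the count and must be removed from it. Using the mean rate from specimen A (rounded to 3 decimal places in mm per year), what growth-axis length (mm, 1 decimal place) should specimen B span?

Specimen A: correcting the raw count gives 15831 − 8 + 3 = 15826 true varves.
A: Extension rate ≈ 3256.8 / 15826 = 0.206 mm/yr.
Length of B = 0.206 × 18632 = 3838.2 mm.

3838.2 mm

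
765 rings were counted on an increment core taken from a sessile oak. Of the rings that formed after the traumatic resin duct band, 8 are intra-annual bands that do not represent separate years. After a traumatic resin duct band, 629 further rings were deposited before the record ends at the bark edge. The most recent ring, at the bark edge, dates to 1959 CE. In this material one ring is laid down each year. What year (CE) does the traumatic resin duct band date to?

There are 629 rings younger than the traumatic resin duct band.
Removing the 8 false rings leaves 629 − 8 = 621 true rings beyond the traumatic resin duct band.
Counting back 621 years from 1959 CE places the traumatic resin duct band in 1959 − 621 = 1338 CE.

1338 CE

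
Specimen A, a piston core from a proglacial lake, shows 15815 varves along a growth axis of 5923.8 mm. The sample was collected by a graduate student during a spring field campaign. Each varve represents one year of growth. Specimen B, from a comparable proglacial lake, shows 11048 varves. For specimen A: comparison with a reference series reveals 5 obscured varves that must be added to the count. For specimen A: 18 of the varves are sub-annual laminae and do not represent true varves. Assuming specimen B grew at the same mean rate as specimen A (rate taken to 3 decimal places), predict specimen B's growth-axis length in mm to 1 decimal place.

Specimen A: after corrections the count is 15815 − 18 + 5 = 15802 varves.
A: Mean rate = 5923.8 mm / 15802 years ≈ 0.375 mm/year.
For B, 0.375 mm/year × 11048 years = 4143.0 mm.

4143.0 mm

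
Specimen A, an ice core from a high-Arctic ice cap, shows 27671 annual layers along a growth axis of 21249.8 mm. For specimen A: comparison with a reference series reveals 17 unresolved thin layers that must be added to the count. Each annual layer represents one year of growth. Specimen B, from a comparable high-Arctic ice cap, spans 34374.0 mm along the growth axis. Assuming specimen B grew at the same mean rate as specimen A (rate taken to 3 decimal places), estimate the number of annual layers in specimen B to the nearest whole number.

Specimen A: true annual layer count = 27671 + 17 = 27688.
A: Mean rate = 21249.8 mm / 27688 years ≈ 0.767 mm/yr.
Specimen B: 34374.0 mm / 0.767 mm per year = 44816.17 years ≈ 44816 annual layers.

44816 annual layers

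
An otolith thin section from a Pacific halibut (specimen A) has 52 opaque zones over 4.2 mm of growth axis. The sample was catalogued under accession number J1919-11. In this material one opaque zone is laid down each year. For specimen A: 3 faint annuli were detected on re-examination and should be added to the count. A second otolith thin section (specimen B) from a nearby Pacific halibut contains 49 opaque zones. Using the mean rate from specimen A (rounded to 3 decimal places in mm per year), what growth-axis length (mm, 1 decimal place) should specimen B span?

Specimen A: adjusted count: 52 + 3 = 55 opaque zones.
A: Extension rate ≈ 4.2 / 55 = 0.076 mm/year.
B's length ≈ 0.076 × 49 = 3.7 mm.

3.7 mm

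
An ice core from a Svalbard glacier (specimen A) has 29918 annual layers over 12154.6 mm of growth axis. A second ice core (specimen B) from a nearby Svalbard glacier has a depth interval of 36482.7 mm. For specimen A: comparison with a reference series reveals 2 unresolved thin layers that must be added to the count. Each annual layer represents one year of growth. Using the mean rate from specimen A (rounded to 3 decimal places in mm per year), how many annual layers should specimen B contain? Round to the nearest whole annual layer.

Specimen A: correcting the raw count gives 29918 + 2 = 29920 true annual layers.
A: 12154.6 mm over 29920 years gives 12154.6 / 29920 ≈ 0.406 mm/year.
B spans 36482.7 / 0.406 = 89858.87 years ≈ 89859 annual layers.

89859 annual layers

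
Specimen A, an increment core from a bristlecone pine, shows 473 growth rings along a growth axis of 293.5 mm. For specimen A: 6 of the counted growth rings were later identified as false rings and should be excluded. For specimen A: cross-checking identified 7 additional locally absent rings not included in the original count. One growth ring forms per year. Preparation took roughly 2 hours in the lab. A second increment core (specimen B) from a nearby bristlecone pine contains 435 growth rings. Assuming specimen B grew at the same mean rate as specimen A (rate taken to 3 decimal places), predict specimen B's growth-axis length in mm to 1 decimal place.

Specimen A: after corrections the count is 473 − 6 + 7 = 474 growth rings.
A: Mean rate = 293.5 mm / 474 years ≈ 0.619 mm/yr.
B's length ≈ 0.619 × 435 = 269.3 mm.

269.3 mm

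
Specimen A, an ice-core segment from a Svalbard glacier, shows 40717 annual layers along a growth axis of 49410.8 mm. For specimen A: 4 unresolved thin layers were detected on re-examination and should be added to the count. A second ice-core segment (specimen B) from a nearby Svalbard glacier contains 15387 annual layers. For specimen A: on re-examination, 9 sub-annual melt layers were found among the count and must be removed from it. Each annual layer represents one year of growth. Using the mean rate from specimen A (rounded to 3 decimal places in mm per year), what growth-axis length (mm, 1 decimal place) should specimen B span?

18679.8 mm

Specimen A: adjusted count: 40717 − 9 + 4 = 40712 annual layers.
A: Extension rate ≈ 49410.8 / 40712 = 1.214 mm/year.
Length of B = 1.214 × 15387 = 18679.8 mm.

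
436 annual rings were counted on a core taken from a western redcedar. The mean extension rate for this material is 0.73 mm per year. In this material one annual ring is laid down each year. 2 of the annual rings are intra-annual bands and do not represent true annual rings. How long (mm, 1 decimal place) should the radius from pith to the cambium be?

316.8 mm

After corrections the count is 436 − 2 = 434 annual rings.
Length ≈ 0.73 × 434 = 316.8 mm.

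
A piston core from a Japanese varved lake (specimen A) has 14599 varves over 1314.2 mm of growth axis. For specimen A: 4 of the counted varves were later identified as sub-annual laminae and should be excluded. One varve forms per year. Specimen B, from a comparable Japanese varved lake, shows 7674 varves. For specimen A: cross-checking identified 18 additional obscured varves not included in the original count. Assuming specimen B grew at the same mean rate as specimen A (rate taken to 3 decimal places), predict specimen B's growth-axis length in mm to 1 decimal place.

690.7 mm

Specimen A: true varve count = 14599 − 4 + 18 = 14613.
A: Mean rate = 1314.2 mm / 14613 years ≈ 0.090 mm/year.
Length of B = 0.090 × 7674 = 690.7 mm.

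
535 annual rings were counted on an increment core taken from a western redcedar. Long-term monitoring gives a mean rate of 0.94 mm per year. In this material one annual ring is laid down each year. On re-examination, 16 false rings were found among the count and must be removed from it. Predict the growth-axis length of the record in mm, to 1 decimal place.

Correcting the raw count gives 535 − 16 = 519 true annual rings.
Predicted length = 0.94 mm/year × 519 years = 487.9 mm.

487.9 mm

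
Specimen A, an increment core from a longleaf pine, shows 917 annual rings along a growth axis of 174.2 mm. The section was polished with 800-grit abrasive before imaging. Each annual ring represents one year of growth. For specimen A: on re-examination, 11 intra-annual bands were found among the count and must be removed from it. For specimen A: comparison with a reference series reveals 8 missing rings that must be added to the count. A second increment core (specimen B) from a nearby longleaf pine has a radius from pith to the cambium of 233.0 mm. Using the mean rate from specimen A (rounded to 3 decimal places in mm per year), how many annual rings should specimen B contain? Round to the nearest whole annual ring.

1220 annual rings

Specimen A: correcting the raw count gives 917 − 11 + 8 = 914 true annual rings.
A: Mean rate = 174.2 mm / 914 years ≈ 0.191 mm per year.
Specimen B: 233.0 mm / 0.191 mm per year = 1219.90 years ≈ 1220 annual rings.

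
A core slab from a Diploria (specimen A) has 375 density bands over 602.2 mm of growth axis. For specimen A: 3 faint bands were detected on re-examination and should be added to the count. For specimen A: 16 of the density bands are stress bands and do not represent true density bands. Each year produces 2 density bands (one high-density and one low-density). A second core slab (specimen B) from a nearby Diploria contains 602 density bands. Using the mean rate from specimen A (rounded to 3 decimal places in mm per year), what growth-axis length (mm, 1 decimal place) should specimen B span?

Specimen A: true density band count = 375 − 16 + 3 = 362.
Specimen A: dividing by 2 density bands per year: 362 / 2 = 181 years.
A: 602.2 mm over 181 years gives 602.2 / 181 ≈ 3.327 mm per year.
Specimen B: 602 density bands at 2 per year is 602 / 2 = 301 years. B's length ≈ 3.327 × 301 = 1001.4 mm.

1001.4 mm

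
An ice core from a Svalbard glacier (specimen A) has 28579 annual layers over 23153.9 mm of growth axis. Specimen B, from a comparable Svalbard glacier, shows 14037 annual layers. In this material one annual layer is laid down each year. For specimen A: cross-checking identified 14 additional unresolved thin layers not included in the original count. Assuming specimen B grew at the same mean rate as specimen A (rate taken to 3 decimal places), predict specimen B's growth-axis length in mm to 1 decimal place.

11370.0 mm

Specimen A: after corrections the count is 28579 + 14 = 28593 annual layers.
A: Extension rate ≈ 23153.9 / 28593 = 0.810 mm per year.
For B, 0.810 mm/year × 14037 years = 11370.0 mm.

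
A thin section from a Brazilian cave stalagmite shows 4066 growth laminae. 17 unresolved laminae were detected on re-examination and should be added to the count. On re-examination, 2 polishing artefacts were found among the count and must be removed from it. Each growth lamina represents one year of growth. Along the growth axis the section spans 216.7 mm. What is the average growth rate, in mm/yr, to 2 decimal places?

Correcting the raw count gives 4066 − 2 + 17 = 4081 true growth laminae.
216.7 mm over 4081 years gives 216.7 / 4081 ≈ 0.05 mm/yr.

0.05 mm/yr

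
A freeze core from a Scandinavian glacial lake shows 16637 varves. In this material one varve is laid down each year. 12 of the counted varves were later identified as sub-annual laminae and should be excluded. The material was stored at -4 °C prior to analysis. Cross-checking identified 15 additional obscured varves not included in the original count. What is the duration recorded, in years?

Adjusted count: 16637 − 12 + 15 = 16640 varves.
With a one-to-one varve periodicity this is 16640 years.

16640 yr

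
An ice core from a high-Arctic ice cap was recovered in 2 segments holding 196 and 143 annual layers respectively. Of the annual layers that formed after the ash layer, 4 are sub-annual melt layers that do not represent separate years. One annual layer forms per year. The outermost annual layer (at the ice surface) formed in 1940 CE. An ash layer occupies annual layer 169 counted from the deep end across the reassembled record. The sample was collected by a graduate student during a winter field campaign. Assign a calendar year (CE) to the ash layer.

1774 CE

Total annual layers = 196 + 143 = 339.
Between annual layer 169 and the ice surface there are 339 − 169 = 170 annual layers.
Removing the 4 false annual layers leaves 170 − 4 = 166 true annual layers beyond the ash layer.
1940 − 166 = 1774 CE.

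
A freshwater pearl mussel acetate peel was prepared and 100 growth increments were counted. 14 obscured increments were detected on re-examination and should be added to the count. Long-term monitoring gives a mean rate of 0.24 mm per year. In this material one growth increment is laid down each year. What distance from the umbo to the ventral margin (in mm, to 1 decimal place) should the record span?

Correcting the raw count gives 100 + 14 = 114 true growth increments.
Length ≈ 0.24 × 114 = 27.4 mm.

27.4 mm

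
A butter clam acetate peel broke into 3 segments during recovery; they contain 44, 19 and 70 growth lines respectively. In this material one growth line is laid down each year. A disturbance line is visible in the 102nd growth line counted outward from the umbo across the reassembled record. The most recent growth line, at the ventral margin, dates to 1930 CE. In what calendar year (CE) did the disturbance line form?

1899 CE

Total growth lines = 44 + 19 + 70 = 133.
133 − 102 = 31 growth lines lie beyond the disturbance line toward the ventral margin.
1930 − 31 = 1899 CE.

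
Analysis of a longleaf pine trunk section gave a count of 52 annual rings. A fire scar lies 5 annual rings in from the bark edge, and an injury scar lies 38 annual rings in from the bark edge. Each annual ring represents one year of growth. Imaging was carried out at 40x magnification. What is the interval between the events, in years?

33 yr

Separation: 38 − 5 = 33 annual rings.
At one annual ring per year, 33 years elapsed between them.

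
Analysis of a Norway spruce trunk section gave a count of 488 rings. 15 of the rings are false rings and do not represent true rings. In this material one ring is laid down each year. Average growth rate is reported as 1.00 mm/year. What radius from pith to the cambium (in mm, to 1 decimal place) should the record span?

473.0 mm

True ring count = 488 − 15 = 473.
Length ≈ 1.00 × 473 = 473.0 mm.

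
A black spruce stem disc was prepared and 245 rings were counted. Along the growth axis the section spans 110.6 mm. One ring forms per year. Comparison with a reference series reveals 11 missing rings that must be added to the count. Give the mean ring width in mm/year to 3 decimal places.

True ring count = 245 + 11 = 256.
Extension rate ≈ 110.6 / 256 = 0.432 mm/year.

0.432 mm/year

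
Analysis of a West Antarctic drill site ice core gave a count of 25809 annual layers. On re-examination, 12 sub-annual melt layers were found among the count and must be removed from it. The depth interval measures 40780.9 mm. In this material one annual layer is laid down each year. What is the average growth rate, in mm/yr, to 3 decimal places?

1.581 mm/yr

After corrections the count is 25809 − 12 = 25797 annual layers.
40780.9 mm over 25797 years gives 40780.9 / 25797 ≈ 1.581 mm/yr.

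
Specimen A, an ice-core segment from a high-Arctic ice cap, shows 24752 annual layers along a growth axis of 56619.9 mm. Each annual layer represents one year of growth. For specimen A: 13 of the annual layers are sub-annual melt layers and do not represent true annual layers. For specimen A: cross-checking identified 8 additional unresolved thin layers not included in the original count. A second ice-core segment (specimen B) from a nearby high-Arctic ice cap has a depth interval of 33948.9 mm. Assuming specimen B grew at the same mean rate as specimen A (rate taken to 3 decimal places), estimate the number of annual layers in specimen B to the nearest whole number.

Specimen A: correcting the raw count gives 24752 − 13 + 8 = 24747 true annual layers.
A: Mean rate = 56619.9 mm / 24747 years ≈ 2.288 mm/year.
Specimen B: 33948.9 mm / 2.288 mm per year = 14837.81 years ≈ 14838 annual layers.

14838 annual layers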